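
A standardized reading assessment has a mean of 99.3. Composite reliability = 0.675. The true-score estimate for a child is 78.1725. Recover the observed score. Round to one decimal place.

T̂ = ρX + (1 − ρ)μ  ⇒  X = (T̂ − (1 − ρ)μ) / ρ
X = (78.1725 − 0.325 × 99.3) / 0.675 = (78.1725 − 32.2725) / 0.675 = 45.9000 / 0.675 = 68.000

68.0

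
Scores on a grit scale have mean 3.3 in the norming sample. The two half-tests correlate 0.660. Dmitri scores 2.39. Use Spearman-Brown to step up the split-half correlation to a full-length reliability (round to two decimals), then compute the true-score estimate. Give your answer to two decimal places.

Spearman-Brown: ρ = 2r/(1 + r) = 2(0.660)/(1 + 0.660) = 1.3200/1.660 = 0.7952 → 0.80
Kelley's formula gives T̂ = 0.80·2.39 + 0.20·3.3 = 1.9120 + 0.660 = 2.572.

2.57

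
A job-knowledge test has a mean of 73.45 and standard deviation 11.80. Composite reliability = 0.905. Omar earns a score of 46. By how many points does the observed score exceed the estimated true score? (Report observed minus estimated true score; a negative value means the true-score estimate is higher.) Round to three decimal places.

T̂ = ρX + (1 − ρ)μ
  = 0.905 × 46 + 0.095 × 73.45
  = 41.630 + 6.97775
  = 48.60775
  ≈ 48.6078
X − T̂ = 46 − 48.6078 = -2.6078 → -2.608

-2.608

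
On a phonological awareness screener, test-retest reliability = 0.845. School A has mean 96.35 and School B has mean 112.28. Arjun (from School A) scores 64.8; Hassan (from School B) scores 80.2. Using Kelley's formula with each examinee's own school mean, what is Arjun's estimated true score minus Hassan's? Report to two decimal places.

T̂_Arjun = 0.845(64.8) + 0.155(96.35) = 69.6902
T̂_Hassan = 0.845(80.2) + 0.155(112.28) = 85.1724
Difference = 69.6902 − 85.1724 = -15.4822

-15.48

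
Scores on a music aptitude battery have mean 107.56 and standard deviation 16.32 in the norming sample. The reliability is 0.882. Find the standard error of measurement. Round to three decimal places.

SEM = SD · √(1 − ρ) = 16.32 × √0.118 = 16.32 × 0.3435 = 5.6061

5.606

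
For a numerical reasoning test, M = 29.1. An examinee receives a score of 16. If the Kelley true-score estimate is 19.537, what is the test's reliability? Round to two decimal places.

0.73

T̂ = ρX + (1 − ρ)μ  ⇒  T̂ − μ = ρ(X − μ)
ρ = (T̂ − μ)/(X − μ) = (19.537 − 29.1) / (16 − 29.1) = -9.563 / -13.1 = 0.7300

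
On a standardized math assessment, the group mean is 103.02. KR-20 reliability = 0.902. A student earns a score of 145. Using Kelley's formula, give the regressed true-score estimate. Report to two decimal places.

140.89

T̂ = ρX + (1 − ρ)μ
  = 0.902 × 145 + 0.098 × 103.02
  = 130.790 + 10.09596
  = 140.886
  ≈ 140.89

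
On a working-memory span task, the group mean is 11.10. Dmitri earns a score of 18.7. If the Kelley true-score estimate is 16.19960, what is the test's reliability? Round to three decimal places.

0.671

T̂ = ρX + (1 − ρ)μ  ⇒  T̂ − μ = ρ(X − μ)
ρ = (T̂ − μ)/(X − μ) = (16.19960 − 11.10) / (18.7 − 11.10) = 5.09960 / 7.60 = 0.67100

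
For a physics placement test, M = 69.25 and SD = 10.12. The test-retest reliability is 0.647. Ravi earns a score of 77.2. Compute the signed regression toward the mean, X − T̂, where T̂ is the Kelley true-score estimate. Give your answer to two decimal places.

T̂ = ρX + (1 − ρ)μ
  = 0.647 × 77.2 + 0.353 × 69.25
  = 49.9484 + 24.44525
  = 74.3937
  ≈ 74.394
X − T̂ = 77.2 − 74.394 = 2.806 → 2.81

2.81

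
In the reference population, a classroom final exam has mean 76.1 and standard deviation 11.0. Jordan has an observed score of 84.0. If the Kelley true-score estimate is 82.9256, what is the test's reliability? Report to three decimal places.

0.864

T̂ = ρX + (1 − ρ)μ  ⇒  T̂ − μ = ρ(X − μ)
ρ = (T̂ − μ)/(X − μ) = (82.9256 − 76.1) / (84.0 − 76.1) = 6.8256 / 7.9 = 0.86400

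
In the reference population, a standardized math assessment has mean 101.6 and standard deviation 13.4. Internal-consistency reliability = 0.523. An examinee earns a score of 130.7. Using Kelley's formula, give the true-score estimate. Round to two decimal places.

116.82

T̂ = 0.523(130.7) + 0.477(101.6) = 68.3561 + 48.4632 = 116.819 → 116.82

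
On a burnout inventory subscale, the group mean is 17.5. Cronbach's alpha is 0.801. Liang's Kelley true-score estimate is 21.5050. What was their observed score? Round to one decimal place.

22.5

T̂ = ρX + (1 − ρ)μ  ⇒  X = (T̂ − (1 − ρ)μ) / ρ
X = (21.5050 − 0.199 × 17.5) / 0.801 = (21.5050 − 3.4825) / 0.801 = 18.0225 / 0.801 = 22.500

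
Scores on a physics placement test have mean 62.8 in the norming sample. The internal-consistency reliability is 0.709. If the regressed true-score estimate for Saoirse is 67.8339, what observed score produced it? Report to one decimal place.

T̂ = ρX + (1 − ρ)μ  ⇒  X = (T̂ − (1 − ρ)μ) / ρ
X = (67.8339 − 0.291 × 62.8) / 0.709 = (67.8339 − 18.2748) / 0.709 = 49.5591 / 0.709 = 69.900

69.9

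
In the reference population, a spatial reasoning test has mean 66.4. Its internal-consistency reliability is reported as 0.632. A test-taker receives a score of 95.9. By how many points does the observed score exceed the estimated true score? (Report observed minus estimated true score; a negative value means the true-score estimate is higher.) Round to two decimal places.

T̂ = 0.632(95.9) + 0.368(66.4) = 60.6088 + 24.4352 = 85.0440 → 85.044
X − T̂ = 95.9 − 85.044 = 10.856 → 10.86

10.86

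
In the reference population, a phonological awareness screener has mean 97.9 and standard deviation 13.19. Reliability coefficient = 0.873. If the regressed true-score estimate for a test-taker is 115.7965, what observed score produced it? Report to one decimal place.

118.4

T̂ = ρX + (1 − ρ)μ  ⇒  X = (T̂ − (1 − ρ)μ) / ρ
X = (115.7965 − 0.127 × 97.9) / 0.873 = (115.7965 − 12.4333) / 0.873 = 103.3632 / 0.873 = 118.400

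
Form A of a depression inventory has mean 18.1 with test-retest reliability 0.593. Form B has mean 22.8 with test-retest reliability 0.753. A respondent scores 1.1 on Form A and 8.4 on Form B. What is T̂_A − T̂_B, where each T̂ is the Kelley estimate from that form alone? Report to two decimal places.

T̂_A = 0.593(1.1) + 0.407(18.1) = 8.0190
T̂_B = 0.753(8.4) + 0.247(22.8) = 11.9568
T̂_A − T̂_B = -3.9378

-3.94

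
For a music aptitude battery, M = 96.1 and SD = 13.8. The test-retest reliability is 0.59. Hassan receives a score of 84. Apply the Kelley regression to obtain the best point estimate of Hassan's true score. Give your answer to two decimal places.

88.96

T̂ = 0.59(84) + 0.41(96.1) = 49.56 + 39.401 = 88.961 → 88.96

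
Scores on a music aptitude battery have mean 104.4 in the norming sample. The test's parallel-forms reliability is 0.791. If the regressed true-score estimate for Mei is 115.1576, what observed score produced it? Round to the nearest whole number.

T̂ = ρX + (1 − ρ)μ  ⇒  X = (T̂ − (1 − ρ)μ) / ρ
X = (115.1576 − 0.209 × 104.4) / 0.791 = (115.1576 − 21.8196) / 0.791 = 93.3380 / 0.791 = 118.00

118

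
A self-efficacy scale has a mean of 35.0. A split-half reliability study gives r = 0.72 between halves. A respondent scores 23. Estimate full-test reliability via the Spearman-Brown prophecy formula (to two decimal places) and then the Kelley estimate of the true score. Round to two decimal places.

Spearman-Brown: ρ = 2r/(1 + r) = 2(0.72)/(1 + 0.72) = 1.440/1.72 = 0.8372 → 0.84
T̂ = ρX + (1 − ρ)μ
  = 0.84 × 23 + 0.16 × 35.0
  = 19.32 + 5.600
  = 24.920
  ≈ 24.92

24.92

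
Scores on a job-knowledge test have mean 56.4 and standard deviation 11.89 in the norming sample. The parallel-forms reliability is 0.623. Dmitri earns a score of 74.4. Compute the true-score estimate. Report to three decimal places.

67.614

T̂ = ρX + (1 − ρ)μ
  = 0.623 × 74.4 + 0.377 × 56.4
  = 46.3512 + 21.2628
  = 67.6140
  ≈ 67.614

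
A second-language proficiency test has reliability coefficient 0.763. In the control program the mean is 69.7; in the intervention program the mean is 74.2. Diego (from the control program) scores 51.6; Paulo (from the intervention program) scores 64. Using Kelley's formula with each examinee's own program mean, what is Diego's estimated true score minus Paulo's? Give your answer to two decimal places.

T̂_Diego = 0.763(51.6) + 0.237(69.7) = 55.8897
T̂_Paulo = 0.763(64) + 0.237(74.2) = 66.4174
Difference = 55.8897 − 66.4174 = -10.5277

-10.53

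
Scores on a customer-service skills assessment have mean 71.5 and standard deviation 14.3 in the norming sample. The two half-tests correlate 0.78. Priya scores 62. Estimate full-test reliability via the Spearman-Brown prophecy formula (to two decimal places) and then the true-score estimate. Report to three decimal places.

63.140

Spearman-Brown: ρ = 2r/(1 + r) = 2(0.78)/(1 + 0.78) = 1.560/1.78 = 0.8764 → 0.88
T̂ = ρX + (1 − ρ)μ
  = 0.88 × 62 + 0.12 × 71.5
  = 54.56 + 8.580
  = 63.1400
  ≈ 63.140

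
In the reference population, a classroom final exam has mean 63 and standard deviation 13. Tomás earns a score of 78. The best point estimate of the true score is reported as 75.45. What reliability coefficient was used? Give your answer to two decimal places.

0.83

T̂ = ρX + (1 − ρ)μ  ⇒  T̂ − μ = ρ(X − μ)
ρ = (T̂ − μ)/(X − μ) = (75.45 − 63) / (78 − 63) = 12.45 / 15.0 = 0.8300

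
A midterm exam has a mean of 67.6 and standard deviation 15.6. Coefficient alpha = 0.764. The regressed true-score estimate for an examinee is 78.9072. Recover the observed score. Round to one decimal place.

82.4

T̂ = ρX + (1 − ρ)μ  ⇒  X = (T̂ − (1 − ρ)μ) / ρ
X = (78.9072 − 0.236 × 67.6) / 0.764 = (78.9072 − 15.9536) / 0.764 = 62.9536 / 0.764 = 82.400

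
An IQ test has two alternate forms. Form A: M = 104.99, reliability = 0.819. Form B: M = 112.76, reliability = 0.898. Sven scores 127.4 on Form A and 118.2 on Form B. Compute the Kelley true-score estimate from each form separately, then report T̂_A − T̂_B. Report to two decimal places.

5.70

T̂_A = 0.819(127.4) + 0.181(104.99) = 123.3438
T̂_B = 0.898(118.2) + 0.102(112.76) = 117.6451
T̂_A − T̂_B = 5.6987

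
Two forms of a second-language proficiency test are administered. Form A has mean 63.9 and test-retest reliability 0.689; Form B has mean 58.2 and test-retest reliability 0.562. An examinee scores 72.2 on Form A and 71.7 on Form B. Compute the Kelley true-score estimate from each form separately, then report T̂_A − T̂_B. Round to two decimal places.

T̂_A = 0.689(72.2) + 0.311(63.9) = 69.6187
T̂_B = 0.562(71.7) + 0.438(58.2) = 65.7870
T̂_A − T̂_B = 3.8317

3.83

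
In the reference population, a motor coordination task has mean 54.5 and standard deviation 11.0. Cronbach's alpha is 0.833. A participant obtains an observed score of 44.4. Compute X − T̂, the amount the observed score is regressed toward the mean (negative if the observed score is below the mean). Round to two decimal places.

-1.69

T̂ = 0.833(44.4) + 0.167(54.5) = 36.9852 + 9.1015 = 46.0867 → 46.087
X − T̂ = 44.4 − 46.087 = -1.687 → -1.69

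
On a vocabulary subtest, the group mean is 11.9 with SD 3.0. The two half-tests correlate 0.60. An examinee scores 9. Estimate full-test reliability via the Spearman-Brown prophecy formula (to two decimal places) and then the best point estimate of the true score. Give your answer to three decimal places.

Spearman-Brown: ρ = 2r/(1 + r) = 2(0.60)/(1 + 0.60) = 1.200/1.60 = 0.7500 → 0.75
Regress the observed score toward the mean by the unreliability: T̂ = 0.75·9 + 0.25·11.9 = 6.75 + 2.975 = 9.7250.

9.725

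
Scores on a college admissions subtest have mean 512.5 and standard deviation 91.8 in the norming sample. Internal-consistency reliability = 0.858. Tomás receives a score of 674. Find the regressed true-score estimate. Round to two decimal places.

Regress the observed score toward the mean by the unreliability: T̂ = 0.858·674 + 0.142·512.5 = 578.292 + 72.7750 = 651.067.

651.07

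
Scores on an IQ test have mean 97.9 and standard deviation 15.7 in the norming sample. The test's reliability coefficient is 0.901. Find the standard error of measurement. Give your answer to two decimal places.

4.94

SEM = SD · √(1 − ρ) = 15.7 × √0.099 = 15.7 × 0.3146 = 4.940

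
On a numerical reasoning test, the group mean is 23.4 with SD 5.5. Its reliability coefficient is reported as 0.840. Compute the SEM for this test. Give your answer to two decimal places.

SEM = SD · √(1 − ρ) = 5.5 × √0.160 = 5.5 × 0.4000 = 2.200

2.20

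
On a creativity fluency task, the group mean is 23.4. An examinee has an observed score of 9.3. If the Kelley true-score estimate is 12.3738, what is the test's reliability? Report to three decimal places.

T̂ = ρX + (1 − ρ)μ  ⇒  T̂ − μ = ρ(X − μ)
ρ = (T̂ − μ)/(X − μ) = (12.3738 − 23.4) / (9.3 − 23.4) = -11.0262 / -14.1 = 0.78200

0.782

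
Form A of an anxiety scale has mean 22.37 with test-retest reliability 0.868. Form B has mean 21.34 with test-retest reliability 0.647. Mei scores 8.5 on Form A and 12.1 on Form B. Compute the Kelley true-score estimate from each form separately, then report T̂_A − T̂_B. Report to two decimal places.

T̂_A = 0.868(8.5) + 0.132(22.37) = 10.3308
T̂_B = 0.647(12.1) + 0.353(21.34) = 15.3617
T̂_A − T̂_B = -5.0309

-5.03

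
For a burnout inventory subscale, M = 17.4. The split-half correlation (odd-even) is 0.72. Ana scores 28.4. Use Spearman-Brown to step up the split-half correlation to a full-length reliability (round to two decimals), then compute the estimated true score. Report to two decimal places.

Spearman-Brown: ρ = 2r/(1 + r) = 2(0.72)/(1 + 0.72) = 1.440/1.72 = 0.8372 → 0.84
T̂ = 0.84(28.4) + 0.16(17.4) = 23.856 + 2.784 = 26.640 → 26.64

26.64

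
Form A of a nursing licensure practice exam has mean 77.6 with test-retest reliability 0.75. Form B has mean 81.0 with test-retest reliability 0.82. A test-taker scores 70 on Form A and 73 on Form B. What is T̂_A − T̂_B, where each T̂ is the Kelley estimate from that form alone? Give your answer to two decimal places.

-2.54

T̂_A = 0.75(70) + 0.25(77.6) = 71.9000
T̂_B = 0.82(73) + 0.18(81.0) = 74.4400
T̂_A − T̂_B = -2.5400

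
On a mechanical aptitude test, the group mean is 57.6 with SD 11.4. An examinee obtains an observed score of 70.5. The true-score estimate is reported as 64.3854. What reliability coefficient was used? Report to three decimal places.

T̂ = ρX + (1 − ρ)μ  ⇒  T̂ − μ = ρ(X − μ)
ρ = (T̂ − μ)/(X − μ) = (64.3854 − 57.6) / (70.5 − 57.6) = 6.7854 / 12.9 = 0.52600

0.526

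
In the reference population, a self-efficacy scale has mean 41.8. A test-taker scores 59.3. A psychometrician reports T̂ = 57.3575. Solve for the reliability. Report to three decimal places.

0.889

T̂ = ρX + (1 − ρ)μ  ⇒  T̂ − μ = ρ(X − μ)
ρ = (T̂ − μ)/(X − μ) = (57.3575 − 41.8) / (59.3 − 41.8) = 15.5575 / 17.5 = 0.88900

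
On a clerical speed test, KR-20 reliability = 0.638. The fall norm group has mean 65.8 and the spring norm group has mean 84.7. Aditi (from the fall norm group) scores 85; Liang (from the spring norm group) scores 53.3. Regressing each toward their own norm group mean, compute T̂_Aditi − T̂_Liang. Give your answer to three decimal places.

T̂_Aditi = 0.638(85) + 0.362(65.8) = 78.04960
T̂_Liang = 0.638(53.3) + 0.362(84.7) = 64.66680
Difference = 78.04960 − 64.66680 = 13.38280

13.383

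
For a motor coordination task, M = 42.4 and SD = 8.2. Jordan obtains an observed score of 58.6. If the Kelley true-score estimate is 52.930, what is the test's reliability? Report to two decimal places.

0.65

T̂ = ρX + (1 − ρ)μ  ⇒  T̂ − μ = ρ(X − μ)
ρ = (T̂ − μ)/(X − μ) = (52.930 − 42.4) / (58.6 − 42.4) = 10.530 / 16.2 = 0.6500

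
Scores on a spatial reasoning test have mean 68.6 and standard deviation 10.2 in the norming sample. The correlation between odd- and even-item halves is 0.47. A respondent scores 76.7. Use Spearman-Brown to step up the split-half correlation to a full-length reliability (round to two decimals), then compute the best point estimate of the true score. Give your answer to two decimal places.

Spearman-Brown: ρ = 2r/(1 + r) = 2(0.47)/(1 + 0.47) = 0.940/1.47 = 0.6395 → 0.64
T̂ = ρX + (1 − ρ)μ
  = 0.64 × 76.7 + 0.36 × 68.6
  = 49.088 + 24.696
  = 73.784
  ≈ 73.78

73.78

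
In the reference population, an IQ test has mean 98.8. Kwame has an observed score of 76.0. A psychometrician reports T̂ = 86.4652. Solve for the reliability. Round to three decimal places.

0.541

T̂ = ρX + (1 − ρ)μ  ⇒  T̂ − μ = ρ(X − μ)
ρ = (T̂ − μ)/(X − μ) = (86.4652 − 98.8) / (76.0 − 98.8) = -12.3348 / -22.8 = 0.54100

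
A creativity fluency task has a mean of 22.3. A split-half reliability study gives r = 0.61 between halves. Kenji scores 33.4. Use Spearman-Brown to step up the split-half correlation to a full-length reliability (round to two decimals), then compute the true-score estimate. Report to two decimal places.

30.74

Spearman-Brown: ρ = 2r/(1 + r) = 2(0.61)/(1 + 0.61) = 1.220/1.61 = 0.7578 → 0.76
T̂ = 0.76(33.4) + 0.24(22.3) = 25.384 + 5.352 = 30.736 → 30.74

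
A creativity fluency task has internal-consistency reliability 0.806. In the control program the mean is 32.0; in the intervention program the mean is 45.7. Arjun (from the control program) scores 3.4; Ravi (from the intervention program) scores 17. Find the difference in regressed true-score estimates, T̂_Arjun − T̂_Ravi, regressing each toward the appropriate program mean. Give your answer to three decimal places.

-13.619

T̂_Arjun = 0.806(3.4) + 0.194(32.0) = 8.94840
T̂_Ravi = 0.806(17) + 0.194(45.7) = 22.56780
Difference = 8.94840 − 22.56780 = -13.61940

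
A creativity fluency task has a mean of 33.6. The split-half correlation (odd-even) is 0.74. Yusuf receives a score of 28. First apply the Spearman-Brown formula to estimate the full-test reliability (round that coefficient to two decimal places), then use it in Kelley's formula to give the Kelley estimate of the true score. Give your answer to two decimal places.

28.84

Spearman-Brown: ρ = 2r/(1 + r) = 2(0.74)/(1 + 0.74) = 1.480/1.74 = 0.8506 → 0.85
T̂ = 0.85(28) + 0.15(33.6) = 23.80 + 5.040 = 28.840 → 28.84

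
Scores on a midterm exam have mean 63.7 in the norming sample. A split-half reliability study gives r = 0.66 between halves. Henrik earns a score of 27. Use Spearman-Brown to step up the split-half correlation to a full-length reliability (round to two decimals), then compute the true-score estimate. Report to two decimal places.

34.34

Spearman-Brown: ρ = 2r/(1 + r) = 2(0.66)/(1 + 0.66) = 1.320/1.66 = 0.7952 → 0.80
T̂ = ρX + (1 − ρ)μ
  = 0.80 × 27 + 0.20 × 63.7
  = 21.60 + 12.740
  = 34.340
  ≈ 34.34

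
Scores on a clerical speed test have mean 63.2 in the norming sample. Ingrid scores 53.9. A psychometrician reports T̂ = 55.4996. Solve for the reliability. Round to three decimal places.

0.828

T̂ = ρX + (1 − ρ)μ  ⇒  T̂ − μ = ρ(X − μ)
ρ = (T̂ − μ)/(X − μ) = (55.4996 − 63.2) / (53.9 − 63.2) = -7.7004 / -9.3 = 0.82800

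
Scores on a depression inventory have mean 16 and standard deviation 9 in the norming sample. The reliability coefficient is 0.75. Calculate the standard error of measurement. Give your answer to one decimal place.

4.5

SEM = SD · √(1 − ρ) = 9 × √0.25 = 9 × 0.5000 = 4.500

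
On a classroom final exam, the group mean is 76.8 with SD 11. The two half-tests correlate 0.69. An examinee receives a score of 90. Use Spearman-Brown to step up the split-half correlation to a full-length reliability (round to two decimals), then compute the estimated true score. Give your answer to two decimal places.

Spearman-Brown: ρ = 2r/(1 + r) = 2(0.69)/(1 + 0.69) = 1.380/1.69 = 0.8166 → 0.82
T̂ = ρX + (1 − ρ)μ
  = 0.82 × 90 + 0.18 × 76.8
  = 73.80 + 13.824
  = 87.624
  ≈ 87.62

87.62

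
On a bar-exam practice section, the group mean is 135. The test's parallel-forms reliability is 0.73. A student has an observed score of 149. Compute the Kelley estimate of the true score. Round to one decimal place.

T̂ = ρX + (1 − ρ)μ
  = 0.73 × 149 + 0.27 × 135
  = 108.77 + 36.45
  = 145.22
  ≈ 145.2

145.2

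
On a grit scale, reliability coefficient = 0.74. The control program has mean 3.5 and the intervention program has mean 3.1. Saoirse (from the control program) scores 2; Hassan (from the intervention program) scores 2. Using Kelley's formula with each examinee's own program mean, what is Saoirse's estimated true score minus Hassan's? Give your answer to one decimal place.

T̂_Saoirse = 0.74(2) + 0.26(3.5) = 2.390
T̂_Hassan = 0.74(2) + 0.26(3.1) = 2.286
Difference = 2.390 − 2.286 = 0.104

0.1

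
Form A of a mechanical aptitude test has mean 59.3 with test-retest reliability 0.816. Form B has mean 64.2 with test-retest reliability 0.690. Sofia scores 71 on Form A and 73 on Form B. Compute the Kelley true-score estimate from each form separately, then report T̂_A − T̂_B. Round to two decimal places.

T̂_A = 0.816(71) + 0.184(59.3) = 68.8472
T̂_B = 0.690(73) + 0.310(64.2) = 70.2720
T̂_A − T̂_B = -1.4248

-1.42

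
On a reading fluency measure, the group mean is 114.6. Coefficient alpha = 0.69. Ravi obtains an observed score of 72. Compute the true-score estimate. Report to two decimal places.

Weight the observed score by reliability and the mean by (1 − reliability): T̂ = 0.69·72 + 0.31·114.6 = 49.68 + 35.526 = 85.206.

85.21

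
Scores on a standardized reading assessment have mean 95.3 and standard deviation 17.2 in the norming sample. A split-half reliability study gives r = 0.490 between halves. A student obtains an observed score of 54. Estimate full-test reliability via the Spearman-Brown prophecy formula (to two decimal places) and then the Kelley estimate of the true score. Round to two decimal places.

Spearman-Brown: ρ = 2r/(1 + r) = 2(0.490)/(1 + 0.490) = 0.9800/1.490 = 0.6577 → 0.66
Kelley's formula gives T̂ = 0.66·54 + 0.34·95.3 = 35.64 + 32.402 = 68.042.

68.04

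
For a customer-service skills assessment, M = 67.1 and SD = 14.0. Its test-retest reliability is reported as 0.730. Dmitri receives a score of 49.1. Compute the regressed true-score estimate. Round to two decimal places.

Kelley's formula gives T̂ = 0.730·49.1 + 0.270·67.1 = 35.8430 + 18.1170 = 53.960.

53.96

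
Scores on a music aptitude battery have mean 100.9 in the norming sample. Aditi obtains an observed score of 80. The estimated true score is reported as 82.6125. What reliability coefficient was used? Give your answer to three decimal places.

T̂ = ρX + (1 − ρ)μ  ⇒  T̂ − μ = ρ(X − μ)
ρ = (T̂ − μ)/(X − μ) = (82.6125 − 100.9) / (80 − 100.9) = -18.2875 / -20.9 = 0.87500

0.875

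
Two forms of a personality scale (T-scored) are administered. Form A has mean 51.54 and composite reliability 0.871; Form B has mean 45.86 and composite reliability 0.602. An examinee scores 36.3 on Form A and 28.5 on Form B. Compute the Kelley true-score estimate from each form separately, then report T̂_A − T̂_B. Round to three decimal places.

2.857

T̂_A = 0.871(36.3) + 0.129(51.54) = 38.26596
T̂_B = 0.602(28.5) + 0.398(45.86) = 35.40928
T̂_A − T̂_B = 2.85668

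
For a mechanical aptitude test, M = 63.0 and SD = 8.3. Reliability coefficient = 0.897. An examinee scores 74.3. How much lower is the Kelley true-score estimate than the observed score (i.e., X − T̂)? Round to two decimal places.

T̂ = 0.897(74.3) + 0.103(63.0) = 66.6471 + 6.4890 = 73.1361 → 73.136
X − T̂ = 74.3 − 73.136 = 1.164 → 1.16

1.16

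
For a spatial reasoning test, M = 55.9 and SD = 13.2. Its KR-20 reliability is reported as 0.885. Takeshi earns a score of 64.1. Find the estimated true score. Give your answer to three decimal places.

T̂ = 0.885(64.1) + 0.115(55.9) = 56.7285 + 6.4285 = 63.1570 → 63.157

63.157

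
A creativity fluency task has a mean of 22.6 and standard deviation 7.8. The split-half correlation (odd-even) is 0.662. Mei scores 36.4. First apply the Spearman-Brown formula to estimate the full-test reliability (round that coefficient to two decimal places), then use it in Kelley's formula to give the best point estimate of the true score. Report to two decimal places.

33.64

Spearman-Brown: ρ = 2r/(1 + r) = 2(0.662)/(1 + 0.662) = 1.3240/1.662 = 0.7966 → 0.80
T̂ = ρX + (1 − ρ)μ
  = 0.80 × 36.4 + 0.20 × 22.6
  = 29.120 + 4.520
  = 33.640
  ≈ 33.64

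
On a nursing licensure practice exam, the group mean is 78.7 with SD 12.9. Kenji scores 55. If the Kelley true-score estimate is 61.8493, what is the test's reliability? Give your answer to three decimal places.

T̂ = ρX + (1 − ρ)μ  ⇒  T̂ − μ = ρ(X − μ)
ρ = (T̂ − μ)/(X − μ) = (61.8493 − 78.7) / (55 − 78.7) = -16.8507 / -23.7 = 0.71100

0.711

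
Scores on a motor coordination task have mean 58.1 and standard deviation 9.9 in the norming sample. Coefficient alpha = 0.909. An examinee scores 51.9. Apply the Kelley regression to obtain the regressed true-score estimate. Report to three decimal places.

52.464

T̂ = 0.909(51.9) + 0.091(58.1) = 47.1771 + 5.2871 = 52.4642 → 52.464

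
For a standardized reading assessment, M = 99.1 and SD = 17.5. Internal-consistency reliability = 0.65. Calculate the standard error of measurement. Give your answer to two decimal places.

10.35

SEM = SD · √(1 − ρ) = 17.5 × √0.35 = 17.5 × 0.5916 = 10.353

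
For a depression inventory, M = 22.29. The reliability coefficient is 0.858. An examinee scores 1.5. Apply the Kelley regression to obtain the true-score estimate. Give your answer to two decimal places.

Kelley's formula gives T̂ = 0.858·1.5 + 0.142·22.29 = 1.2870 + 3.16518 = 4.452.

4.45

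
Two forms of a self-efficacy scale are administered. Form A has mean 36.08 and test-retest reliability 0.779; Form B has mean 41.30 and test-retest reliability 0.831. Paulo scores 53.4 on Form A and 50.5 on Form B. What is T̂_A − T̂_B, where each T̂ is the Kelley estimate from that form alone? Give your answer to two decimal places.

T̂_A = 0.779(53.4) + 0.221(36.08) = 49.5723
T̂_B = 0.831(50.5) + 0.169(41.30) = 48.9452
T̂_A − T̂_B = 0.6271

0.63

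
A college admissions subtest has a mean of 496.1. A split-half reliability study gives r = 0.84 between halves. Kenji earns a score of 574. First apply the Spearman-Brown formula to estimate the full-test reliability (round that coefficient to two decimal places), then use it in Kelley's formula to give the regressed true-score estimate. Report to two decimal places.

566.99

Spearman-Brown: ρ = 2r/(1 + r) = 2(0.84)/(1 + 0.84) = 1.680/1.84 = 0.9130 → 0.91
T̂ = ρX + (1 − ρ)μ
  = 0.91 × 574 + 0.09 × 496.1
  = 522.34 + 44.649
  = 566.989
  ≈ 566.99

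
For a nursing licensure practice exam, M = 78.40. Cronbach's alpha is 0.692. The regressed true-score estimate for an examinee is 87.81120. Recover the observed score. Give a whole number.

92

T̂ = ρX + (1 − ρ)μ  ⇒  X = (T̂ − (1 − ρ)μ) / ρ
X = (87.81120 − 0.308 × 78.40) / 0.692 = (87.81120 − 24.14720) / 0.692 = 63.66400 / 0.692 = 92.00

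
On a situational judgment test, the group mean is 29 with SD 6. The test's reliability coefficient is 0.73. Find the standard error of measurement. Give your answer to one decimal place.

SEM = SD · √(1 − ρ) = 6 × √0.27 = 6 × 0.5196 = 3.118

3.1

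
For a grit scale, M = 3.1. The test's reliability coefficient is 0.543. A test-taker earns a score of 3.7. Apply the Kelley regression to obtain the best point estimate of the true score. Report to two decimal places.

T̂ = ρX + (1 − ρ)μ
  = 0.543 × 3.7 + 0.457 × 3.1
  = 2.0091 + 1.4167
  = 3.426
  ≈ 3.43

3.43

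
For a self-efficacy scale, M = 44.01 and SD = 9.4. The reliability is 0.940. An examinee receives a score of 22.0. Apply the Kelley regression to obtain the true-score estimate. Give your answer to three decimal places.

23.321

T̂ = ρX + (1 − ρ)μ
  = 0.940 × 22.0 + 0.060 × 44.01
  = 20.6800 + 2.64060
  = 23.3206
  ≈ 23.321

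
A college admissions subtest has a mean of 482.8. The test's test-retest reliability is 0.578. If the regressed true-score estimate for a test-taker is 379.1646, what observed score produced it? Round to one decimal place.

303.5

T̂ = ρX + (1 − ρ)μ  ⇒  X = (T̂ − (1 − ρ)μ) / ρ
X = (379.1646 − 0.422 × 482.8) / 0.578 = (379.1646 − 203.7416) / 0.578 = 175.4230 / 0.578 = 303.500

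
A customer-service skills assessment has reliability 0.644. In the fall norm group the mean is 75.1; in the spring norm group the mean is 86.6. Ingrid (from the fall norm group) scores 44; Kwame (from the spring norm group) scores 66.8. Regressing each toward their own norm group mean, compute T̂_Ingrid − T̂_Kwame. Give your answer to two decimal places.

T̂_Ingrid = 0.644(44) + 0.356(75.1) = 55.0716
T̂_Kwame = 0.644(66.8) + 0.356(86.6) = 73.8488
Difference = 55.0716 − 73.8488 = -18.7772

-18.78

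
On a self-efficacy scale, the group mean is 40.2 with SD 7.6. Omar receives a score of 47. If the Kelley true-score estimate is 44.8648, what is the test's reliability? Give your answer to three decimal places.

T̂ = ρX + (1 − ρ)μ  ⇒  T̂ − μ = ρ(X − μ)
ρ = (T̂ − μ)/(X − μ) = (44.8648 − 40.2) / (47 − 40.2) = 4.6648 / 6.8 = 0.68600

0.686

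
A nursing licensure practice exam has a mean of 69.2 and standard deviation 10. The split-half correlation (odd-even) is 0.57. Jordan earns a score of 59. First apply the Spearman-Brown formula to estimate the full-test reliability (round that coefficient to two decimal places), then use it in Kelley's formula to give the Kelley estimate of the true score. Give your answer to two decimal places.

Spearman-Brown: ρ = 2r/(1 + r) = 2(0.57)/(1 + 0.57) = 1.140/1.57 = 0.7261 → 0.73
T̂ = 0.73(59) + 0.27(69.2) = 43.07 + 18.684 = 61.754 → 61.75

61.75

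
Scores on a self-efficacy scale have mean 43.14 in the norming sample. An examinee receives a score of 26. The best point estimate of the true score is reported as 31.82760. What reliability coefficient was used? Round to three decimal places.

T̂ = ρX + (1 − ρ)μ  ⇒  T̂ − μ = ρ(X − μ)
ρ = (T̂ − μ)/(X − μ) = (31.82760 − 43.14) / (26 − 43.14) = -11.31240 / -17.14 = 0.66000

0.660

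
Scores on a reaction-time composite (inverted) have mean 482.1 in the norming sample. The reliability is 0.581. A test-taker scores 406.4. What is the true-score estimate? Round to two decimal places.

T̂ = 0.581(406.4) + 0.419(482.1) = 236.1184 + 201.9999 = 438.118 → 438.12

438.12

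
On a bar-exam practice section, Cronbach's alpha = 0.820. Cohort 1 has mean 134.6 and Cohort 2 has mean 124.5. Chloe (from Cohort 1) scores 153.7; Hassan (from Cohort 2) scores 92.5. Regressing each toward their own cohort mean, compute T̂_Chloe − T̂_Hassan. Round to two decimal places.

52.00

T̂_Chloe = 0.820(153.7) + 0.180(134.6) = 150.2620
T̂_Hassan = 0.820(92.5) + 0.180(124.5) = 98.2600
Difference = 150.2620 − 98.2600 = 52.0020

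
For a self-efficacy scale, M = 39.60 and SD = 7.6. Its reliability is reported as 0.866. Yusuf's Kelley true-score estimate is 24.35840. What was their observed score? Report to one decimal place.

T̂ = ρX + (1 − ρ)μ  ⇒  X = (T̂ − (1 − ρ)μ) / ρ
X = (24.35840 − 0.134 × 39.60) / 0.866 = (24.35840 − 5.30640) / 0.866 = 19.05200 / 0.866 = 22.000

22.0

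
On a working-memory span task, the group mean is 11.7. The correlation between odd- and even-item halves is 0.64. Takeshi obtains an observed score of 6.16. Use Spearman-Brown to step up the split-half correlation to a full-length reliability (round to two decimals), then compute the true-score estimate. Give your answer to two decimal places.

7.38

Spearman-Brown: ρ = 2r/(1 + r) = 2(0.64)/(1 + 0.64) = 1.280/1.64 = 0.7805 → 0.78
T̂ = ρX + (1 − ρ)μ
  = 0.78 × 6.16 + 0.22 × 11.7
  = 4.8048 + 2.574
  = 7.379
  ≈ 7.38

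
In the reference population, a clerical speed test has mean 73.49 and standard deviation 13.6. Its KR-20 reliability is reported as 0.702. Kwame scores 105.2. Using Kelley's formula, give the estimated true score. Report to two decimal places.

95.75

T̂ = 0.702(105.2) + 0.298(73.49) = 73.8504 + 21.90002 = 95.750 → 95.75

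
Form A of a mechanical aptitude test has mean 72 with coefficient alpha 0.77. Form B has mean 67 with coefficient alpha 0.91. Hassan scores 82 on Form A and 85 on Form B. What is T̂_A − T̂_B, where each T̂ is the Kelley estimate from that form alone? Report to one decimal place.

T̂_A = 0.77(82) + 0.23(72) = 79.700
T̂_B = 0.91(85) + 0.09(67) = 83.380
T̂_A − T̂_B = -3.680

-3.7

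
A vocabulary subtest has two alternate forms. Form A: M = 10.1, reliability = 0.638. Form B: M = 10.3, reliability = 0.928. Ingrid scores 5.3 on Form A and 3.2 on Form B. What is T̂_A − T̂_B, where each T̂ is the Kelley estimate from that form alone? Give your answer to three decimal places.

T̂_A = 0.638(5.3) + 0.362(10.1) = 7.03760
T̂_B = 0.928(3.2) + 0.072(10.3) = 3.71120
T̂_A − T̂_B = 3.32640

3.326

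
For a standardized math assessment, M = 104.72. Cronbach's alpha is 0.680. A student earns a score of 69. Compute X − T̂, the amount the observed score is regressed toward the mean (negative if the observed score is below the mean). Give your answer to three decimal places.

Weight the observed score by reliability and the mean by (1 − reliability): T̂ = 0.680·69 + 0.320·104.72 = 46.920 + 33.51040 = 80.43040.
X − T̂ = 69 − 80.4304 = -11.4304 → -11.430

-11.430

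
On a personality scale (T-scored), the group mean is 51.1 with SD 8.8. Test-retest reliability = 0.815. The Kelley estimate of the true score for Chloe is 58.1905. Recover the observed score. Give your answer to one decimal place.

T̂ = ρX + (1 − ρ)μ  ⇒  X = (T̂ − (1 − ρ)μ) / ρ
X = (58.1905 − 0.185 × 51.1) / 0.815 = (58.1905 − 9.4535) / 0.815 = 48.7370 / 0.815 = 59.800

59.8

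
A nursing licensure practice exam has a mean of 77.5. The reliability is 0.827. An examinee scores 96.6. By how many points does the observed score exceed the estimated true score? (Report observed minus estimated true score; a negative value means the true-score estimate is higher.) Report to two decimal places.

T̂ = 0.827(96.6) + 0.173(77.5) = 79.8882 + 13.4075 = 93.2957 → 93.296
X − T̂ = 96.6 − 93.296 = 3.304 → 3.30

3.30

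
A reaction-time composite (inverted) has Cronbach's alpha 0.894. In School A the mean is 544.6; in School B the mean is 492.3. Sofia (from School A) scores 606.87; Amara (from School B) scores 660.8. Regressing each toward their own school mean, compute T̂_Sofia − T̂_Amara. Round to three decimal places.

-42.670

T̂_Sofia = 0.894(606.87) + 0.106(544.6) = 600.26938
T̂_Amara = 0.894(660.8) + 0.106(492.3) = 642.93900
Difference = 600.26938 − 642.93900 = -42.66962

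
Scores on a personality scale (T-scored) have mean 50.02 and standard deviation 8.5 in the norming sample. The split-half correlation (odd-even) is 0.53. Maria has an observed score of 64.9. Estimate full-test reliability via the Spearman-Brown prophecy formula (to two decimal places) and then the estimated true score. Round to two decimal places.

Spearman-Brown: ρ = 2r/(1 + r) = 2(0.53)/(1 + 0.53) = 1.060/1.53 = 0.6928 → 0.69
Regress the observed score toward the mean by the unreliability: T̂ = 0.69·64.9 + 0.31·50.02 = 44.781 + 15.5062 = 60.287.

60.29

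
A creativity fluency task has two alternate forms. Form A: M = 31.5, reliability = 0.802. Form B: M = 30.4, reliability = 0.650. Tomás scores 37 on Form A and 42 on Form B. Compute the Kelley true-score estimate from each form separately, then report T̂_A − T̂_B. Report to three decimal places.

-2.029

T̂_A = 0.802(37) + 0.198(31.5) = 35.91100
T̂_B = 0.650(42) + 0.350(30.4) = 37.94000
T̂_A − T̂_B = -2.02900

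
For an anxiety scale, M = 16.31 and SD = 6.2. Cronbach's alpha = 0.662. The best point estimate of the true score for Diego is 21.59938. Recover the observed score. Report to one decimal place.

24.3

T̂ = ρX + (1 − ρ)μ  ⇒  X = (T̂ − (1 − ρ)μ) / ρ
X = (21.59938 − 0.338 × 16.31) / 0.662 = (21.59938 − 5.51278) / 0.662 = 16.08660 / 0.662 = 24.300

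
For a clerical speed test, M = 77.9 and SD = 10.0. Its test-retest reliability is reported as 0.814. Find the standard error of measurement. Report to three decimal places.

4.313

SEM = SD · √(1 − ρ) = 10.0 × √0.186 = 10.0 × 0.4313 = 4.3128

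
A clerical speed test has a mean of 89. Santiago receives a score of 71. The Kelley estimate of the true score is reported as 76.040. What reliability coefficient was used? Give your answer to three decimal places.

T̂ = ρX + (1 − ρ)μ  ⇒  T̂ − μ = ρ(X − μ)
ρ = (T̂ − μ)/(X − μ) = (76.040 − 89) / (71 − 89) = -12.960 / -18.0 = 0.72000

0.720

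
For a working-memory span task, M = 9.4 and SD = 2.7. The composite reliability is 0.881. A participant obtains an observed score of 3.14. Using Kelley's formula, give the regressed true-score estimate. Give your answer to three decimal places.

T̂ = ρX + (1 − ρ)μ
  = 0.881 × 3.14 + 0.119 × 9.4
  = 2.76634 + 1.1186
  = 3.8849
  ≈ 3.885

3.885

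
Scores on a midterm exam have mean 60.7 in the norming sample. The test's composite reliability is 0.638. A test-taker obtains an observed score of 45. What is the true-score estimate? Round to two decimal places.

Kelley's formula gives T̂ = 0.638·45 + 0.362·60.7 = 28.710 + 21.9734 = 50.683.

50.68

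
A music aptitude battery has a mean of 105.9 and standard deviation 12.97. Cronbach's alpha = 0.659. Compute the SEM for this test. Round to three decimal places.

SEM = SD · √(1 − ρ) = 12.97 × √0.341 = 12.97 × 0.5840 = 7.5739

7.574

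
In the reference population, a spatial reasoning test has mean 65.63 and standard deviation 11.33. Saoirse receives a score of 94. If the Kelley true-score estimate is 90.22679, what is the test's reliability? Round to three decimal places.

T̂ = ρX + (1 − ρ)μ  ⇒  T̂ − μ = ρ(X − μ)
ρ = (T̂ − μ)/(X − μ) = (90.22679 − 65.63) / (94 − 65.63) = 24.59679 / 28.37 = 0.86700

0.867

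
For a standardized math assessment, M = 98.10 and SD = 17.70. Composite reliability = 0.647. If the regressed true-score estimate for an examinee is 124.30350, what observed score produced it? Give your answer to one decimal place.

T̂ = ρX + (1 − ρ)μ  ⇒  X = (T̂ − (1 − ρ)μ) / ρ
X = (124.30350 − 0.353 × 98.10) / 0.647 = (124.30350 − 34.62930) / 0.647 = 89.67420 / 0.647 = 138.600

138.6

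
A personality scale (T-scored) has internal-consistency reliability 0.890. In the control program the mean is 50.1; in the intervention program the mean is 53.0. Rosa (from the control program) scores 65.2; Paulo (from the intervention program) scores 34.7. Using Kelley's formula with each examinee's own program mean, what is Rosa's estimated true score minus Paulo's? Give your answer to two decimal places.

T̂_Rosa = 0.890(65.2) + 0.110(50.1) = 63.5390
T̂_Paulo = 0.890(34.7) + 0.110(53.0) = 36.7130
Difference = 63.5390 − 36.7130 = 26.8260

26.83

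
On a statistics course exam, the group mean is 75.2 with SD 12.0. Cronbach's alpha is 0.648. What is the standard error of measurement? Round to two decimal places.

SEM = SD · √(1 − ρ) = 12.0 × √0.352 = 12.0 × 0.5933 = 7.120

7.12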